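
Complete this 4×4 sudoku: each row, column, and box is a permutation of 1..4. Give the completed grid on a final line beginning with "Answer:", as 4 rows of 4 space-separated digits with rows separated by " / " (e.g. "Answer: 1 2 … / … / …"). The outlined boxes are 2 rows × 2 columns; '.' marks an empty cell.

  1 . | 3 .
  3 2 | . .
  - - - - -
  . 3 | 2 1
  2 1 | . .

Step 1. [r2c4∈{4}] r2c4 has the single candidate 4 ⇒ r2c4=4.
Step 2. [r4c3∈{4}] r4c3 has the single candidate 4 ⇒ r4c3=4.
Step 3. [r1c4∈{2}] r1c4 has the single candidate 2 ⇒ r1c4=2.
Step 4. [r3c1∈{4}] only 4 remains possible at r3c1 ⇒ r3c1=4.
Step 5. [r2c3∈{1}] only 1 remains possible at r2c3 ⇒ r2c3=1.
Step 6. [r4c4∈{3}] r4c4's peers cover all but 3 ⇒ r4c4=3.
Step 7. [r1c2∈{4}] only 4 remains possible at r1c2. So r1c2=4.

Answer: 1 4 3 2 / 3 2 1 4 / 4 3 2 1 / 2 1 4 3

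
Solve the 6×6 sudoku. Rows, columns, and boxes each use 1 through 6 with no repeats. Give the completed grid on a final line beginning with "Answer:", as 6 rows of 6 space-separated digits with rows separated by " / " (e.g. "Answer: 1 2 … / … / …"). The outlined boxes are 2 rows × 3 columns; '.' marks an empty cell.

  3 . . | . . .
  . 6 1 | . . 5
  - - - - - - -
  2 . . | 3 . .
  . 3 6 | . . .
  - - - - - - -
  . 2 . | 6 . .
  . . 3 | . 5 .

Step 1. [r2c1∈{4}] nothing but 4 survives at r2c1. So r2c1=4.
Step 2. [r2c4∈{2}] r2c4 is down to just 2. So r2c4=2.
Step 3. [r6c6∈{1,2,4}] r6c6 is the only open cell in row 6 admitting 2. So r6c6=2.
Step 4. [r5c6∈{1,3,4}] in col 6, 3 fits only at r5c6. So r5c6=3.
Step 5. [r4c4∈{1,4,5}] across col 4, 5 lands solely at r4c4 ⇒ r4c4=5.
Step 6. [r4c1∈{1}] r4c1 has the single candidate 1, so r4c1=1.
Step 7. [r5c5∈{1,4}] row 5 places 1 nowhere but r5c5 ⇒ r5c5=1.
Step 8. [r4c6∈{4}] r4c6's peers cover all but 4, so r4c6=4.
Step 9. [r5c3∈{4,5}] row 5 places 4 nowhere but r5c3 ⇒ r5c3=4.
Step 10. [r1c4∈{1,4}] col 4 places 1 nowhere but r1c4. So r1c4=1.
Step 11. [r3c5∈{6}] r3c5 has the single candidate 6. So r3c5=6.
Step 12. [r1c2∈{5}] r1c2 is down to just 5 ⇒ r1c2=5.
Step 13. [r1c6∈{6}] only 6 remains possible at r1c6. So r1c6=6.
Step 14. [r2c5∈{3}] r2c5 has the single candidate 3 ⇒ r2c5=3.
Step 15. [r1c5∈{4}] r1c5 has the single candidate 4, so r1c5=4.
Step 16. [r6c2∈{1}] r6c2 is down to just 1 ⇒ r6c2=1.
Step 17. [r3c3∈{5}] r3c3 is down to just 5, so r3c3=5.
Step 18. [r4c5∈{2}] r4c5 is down to just 2 ⇒ r4c5=2.
Step 19. [r5c1∈{5}] r5c1 is down to just 5 ⇒ r5c1=5.
Step 20. [r6c4∈{4}] nothing but 4 survives at r6c4 ⇒ r6c4=4.
Step 21. [r1c3∈{2}] only 2 remains possible at r1c3. So r1c3=2.
Step 22. [r3c2∈{4}] r3c2 is down to just 4, so r3c2=4.
Step 23. [r6c1∈{6}] only 6 remains possible at r6c1. So r6c1=6.
Step 24. [r3c6∈{1}] only 1 remains possible at r3c6 ⇒ r3c6=1.

Answer: 3 5 2 1 4 6 / 4 6 1 2 3 5 / 2 4 5 3 6 1 / 1 3 6 5 2 4 / 5 2 4 6 1 3 / 6 1 3 4 5 2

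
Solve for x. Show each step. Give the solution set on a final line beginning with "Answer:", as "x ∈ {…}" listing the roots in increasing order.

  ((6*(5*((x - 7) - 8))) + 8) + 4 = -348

Step 1. [((6*(5*((x - 7) - 8))) + 8) + 4 = -348] peel the +4: subtract 4 from each side, so sub: (6*(5*((x - 7) - 8))) + 8 = -352.
Step 2. [(6*(5*((x - 7) - 8))) + 8 = -352] 8 comes off first (subtract 8), so sub: 6*(5*((x - 7) - 8)) = -360.
Step 3. [6*(5*((x - 7) - 8)) = -360] leading coefficient 6: divide by 6. So div: 5*((x - 7) - 8) = -60.
Step 4. [5*((x - 7) - 8) = -60] leading coefficient 5: divide by 5. So div: (x - 7) - 8 = -12.
Step 5. [(x - 7) - 8 = -12] peel the -8: add 8 from each side ⇒ sub: x - 7 = -4.
Step 6. [x - 7 = -4] -7 is outermost — add 7 both sides. So sub: x = 3.

Answer: x ∈ {3}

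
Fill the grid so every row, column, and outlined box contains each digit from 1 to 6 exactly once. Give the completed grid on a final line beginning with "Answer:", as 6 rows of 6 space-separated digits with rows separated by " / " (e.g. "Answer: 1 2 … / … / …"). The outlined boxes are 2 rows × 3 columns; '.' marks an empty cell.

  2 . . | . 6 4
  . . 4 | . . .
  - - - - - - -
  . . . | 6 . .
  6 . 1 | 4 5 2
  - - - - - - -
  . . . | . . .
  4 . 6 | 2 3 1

Step 1. [r5c4∈{5}] r5c4's peers cover all but 5 ⇒ r5c4=5.
Step 2. [r4c2∈{3}] r4c2 has the single candidate 3. So r4c2=3.
Step 3. [r6c2∈{5}] r6c2's peers cover all but 5 ⇒ r6c2=5.
Step 4. [r1c2∈{1}] r1c2 is down to just 1 ⇒ r1c2=1.
Step 5. [r1c4∈{3}] r1c4 is down to just 3 ⇒ r1c4=3.
Step 6. [r5c3∈{2,3}] col 3 places 3 nowhere but r5c3 ⇒ r5c3=3.
Step 7. [r3c3∈{2,5}] in col 3, 2 fits only at r3c3, so r3c3=2.
Step 8. [r2c6∈{5}] r2c6's peers cover all but 5. So r2c6=5.
Step 9. [r2c4∈{1}] r2c4's peers cover all but 1. So r2c4=1.
Step 10. [r3c6∈{3}] r3c6's peers cover all but 3 ⇒ r3c6=3.
Step 11. [r3c2∈{4}] nothing but 4 survives at r3c2. So r3c2=4.
Step 12. [r5c1∈{1}] r5c1's peers cover all but 1. So r5c1=1.
Step 13. [r2c2∈{6}] r2c2 has the single candidate 6 ⇒ r2c2=6.
Step 14. [r3c1∈{5}] r3c1 has the single candidate 5 ⇒ r3c1=5.
Step 15. [r5c6∈{6}] r5c6's peers cover all but 6 ⇒ r5c6=6.
Step 16. [r5c5∈{4}] only 4 remains possible at r5c5 ⇒ r5c5=4.
Step 17. [r2c5∈{2}] r2c5's peers cover all but 2. So r2c5=2.
Step 18. [r5c2∈{2}] r5c2's peers cover all but 2, so r5c2=2.
Step 19. [r3c5∈{1}] r3c5's peers cover all but 1. So r3c5=1.
Step 20. [r1c3∈{5}] only 5 remains possible at r1c3, so r1c3=5.
Step 21. [r2c1∈{3}] only 3 remains possible at r2c1, so r2c1=3.

Answer: 2 1 5 3 6 4 / 3 6 4 1 2 5 / 5 4 2 6 1 3 / 6 3 1 4 5 2 / 1 2 3 5 4 6 / 4 5 6 2 3 1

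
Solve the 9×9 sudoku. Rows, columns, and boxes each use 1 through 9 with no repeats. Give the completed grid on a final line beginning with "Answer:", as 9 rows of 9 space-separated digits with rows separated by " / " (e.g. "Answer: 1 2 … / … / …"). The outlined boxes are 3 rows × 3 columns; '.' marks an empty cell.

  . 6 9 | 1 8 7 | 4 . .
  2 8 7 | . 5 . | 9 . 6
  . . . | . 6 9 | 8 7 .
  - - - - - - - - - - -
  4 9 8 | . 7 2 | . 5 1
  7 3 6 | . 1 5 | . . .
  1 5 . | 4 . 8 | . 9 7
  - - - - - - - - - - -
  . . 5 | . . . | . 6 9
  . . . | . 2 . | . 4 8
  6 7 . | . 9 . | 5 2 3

Step 1. [r8c2∈{1}] only 1 remains possible at r8c2, so r8c2=1.
Step 2. [r2c4∈{3}] r2c4 has the single candidate 3. So r2c4=3.
Step 3. [r8c3∈{3}] r8c3 is down to just 3, so r8c3=3.
Step 4. [r7c5∈{3,4}] r7c5 is the only open cell in col 5 admitting 4. So r7c5=4.
Step 5. [r6c7∈{2,3,6}] 6 has one home in row 6: r6c7. So r6c7=6.
Step 6. [r1c9∈{2,5}] 2 has one home in row 1: r1c9. So r1c9=2.
Step 7. [r3c1∈{3,5}] 3 has one home in row 3: r3c1. So r3c1=3.
Step 8. [r8c7∈{7}] r8c7 has the single candidate 7 ⇒ r8c7=7.
Step 9. [r9c3∈{4}] r9c3's peers cover all but 4, so r9c3=4.
Step 10. [r8c4∈{5,6}] r8c4 is the only open cell in row 8 admitting 5. So r8c4=5.
Step 11. [r7c4∈{7,8}] across row 7, 7 lands solely at r7c4, so r7c4=7.
Step 12. [r7c7∈{1}] only 1 remains possible at r7c7 ⇒ r7c7=1.
Step 13. [r3c4∈{2}] r3c4's peers cover all but 2 ⇒ r3c4=2.
Step 14. [r5c7∈{2}] nothing but 2 survives at r5c7. So r5c7=2.
Step 15. [r1c8∈{3}] only 3 remains possible at r1c8 ⇒ r1c8=3.
Step 16. [r5c8∈{8}] r5c8 has the single candidate 8. So r5c8=8.
Step 17. [r8c1∈{9}] only 9 remains possible at r8c1 ⇒ r8c1=9.
Step 18. [r3c2∈{4}] r3c2 is down to just 4, so r3c2=4.
Step 19. [r2c6∈{4}] r2c6 has the single candidate 4. So r2c6=4.
Step 20. [r4c7∈{3}] r4c7 is down to just 3. So r4c7=3.
Step 21. [r3c3∈{1}] r3c3's peers cover all but 1. So r3c3=1.
Step 22. [r6c5∈{3}] r6c5's peers cover all but 3, so r6c5=3.
Step 23. [r7c2∈{2}] r7c2's peers cover all but 2 ⇒ r7c2=2.
Step 24. [r4c4∈{6}] r4c4 has the single candidate 6, so r4c4=6.
Step 25. [r9c4∈{8}] r9c4 is down to just 8. So r9c4=8.
Step 26. [r1c1∈{5}] r1c1 has the single candidate 5, so r1c1=5.
Step 27. [r2c8∈{1}] r2c8's peers cover all but 1, so r2c8=1.
Step 28. [r7c1∈{8}] r7c1 has the single candidate 8, so r7c1=8.
Step 29. [r5c9∈{4}] r5c9 is down to just 4 ⇒ r5c9=4.
Step 30. [r3c9∈{5}] r3c9 has the single candidate 5, so r3c9=5.
Step 31. [r5c4∈{9}] r5c4's peers cover all but 9, so r5c4=9.
Step 32. [r8c6∈{6}] r8c6's peers cover all but 6 ⇒ r8c6=6.
Step 33. [r9c6∈{1}] r9c6's peers cover all but 1. So r9c6=1.
Step 34. [r7c6∈{3}] r7c6 is down to just 3, so r7c6=3.
Step 35. [r6c3∈{2}] r6c3 has the single candidate 2 ⇒ r6c3=2.

Answer: 5 6 9 1 8 7 4 3 2 / 2 8 7 3 5 4 9 1 6 / 3 4 1 2 6 9 8 7 5 / 4 9 8 6 7 2 3 5 1 / 7 3 6 9 1 5 2 8 4 / 1 5 2 4 3 8 6 9 7 / 8 2 5 7 4 3 1 6 9 / 9 1 3 5 2 6 7 4 8 / 6 7 4 8 9 1 5 2 3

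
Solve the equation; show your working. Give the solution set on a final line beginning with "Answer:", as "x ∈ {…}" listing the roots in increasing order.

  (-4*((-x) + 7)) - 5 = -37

Step 1. [(-4*((-x) + 7)) - 5 = -37] 5 comes off first (add 5). So sub: -4*((-x) + 7) = -32.
Step 2. [-4*((-x) + 7) = -32] -4·(inner) — divide through by -4 ⇒ div: (-x) + 7 = 8.
Step 3. [(-x) + 7 = 8] +7 is outermost — subtract 7 both sides ⇒ sub: -x = 1.
Step 4. [-x = 1] flip signs both sides. So neg: x = -1.

Answer: x ∈ {-1}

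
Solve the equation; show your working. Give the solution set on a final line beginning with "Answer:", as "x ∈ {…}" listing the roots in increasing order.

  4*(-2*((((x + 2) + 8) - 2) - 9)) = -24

Step 1. [4*(-2*((((x + 2) + 8) - 2) - 9)) = -24] divide by the outer 4, so div: -2*((((x + 2) + 8) - 2) - 9) = -6.
Step 2. [-2*((((x + 2) + 8) - 2) - 9) = -6] -2·(inner) — divide through by -2 ⇒ div: (((x + 2) + 8) - 2) - 9 = 3.
Step 3. [(((x + 2) + 8) - 2) - 9 = 3] peel the -9: add 9 from each side. So sub: ((x + 2) + 8) - 2 = 12.
Step 4. [((x + 2) + 8) - 2 = 12] 2 comes off first (add 2) ⇒ sub: (x + 2) + 8 = 14.
Step 5. [(x + 2) + 8 = 14] peel the +8: subtract 8 from each side, so sub: x + 2 = 6.
Step 6. [x + 2 = 6] 2 comes off first (subtract 2), so sub: x = 4.

Answer: x ∈ {4}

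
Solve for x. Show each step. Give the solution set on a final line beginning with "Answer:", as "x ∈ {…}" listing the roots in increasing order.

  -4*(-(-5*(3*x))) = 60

Step 1. [-4*(-(-5*(3*x))) = 60] leading coefficient -4: divide by -4 ⇒ div: -(-5*(3*x)) = -15.
Step 2. [-(-5*(3*x)) = -15] leading − — multiply by −1. So neg: -5*(3*x) = 15.
Step 3. [-5*(3*x) = 15] leading coefficient -5: divide by -5, so div: 3*x = -3.
Step 4. [3*x = -3] 3·(inner) — divide through by 3. So div: x = -1.

Answer: x ∈ {-1}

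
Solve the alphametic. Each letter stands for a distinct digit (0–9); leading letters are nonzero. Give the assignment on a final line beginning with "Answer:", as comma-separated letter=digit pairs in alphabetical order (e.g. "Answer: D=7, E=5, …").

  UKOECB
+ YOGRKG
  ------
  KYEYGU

Step 1. [col 1: B + G ≡ U (mod 10)] column 1 (B + G ≡ U (mod 10), carry-in 0) doesn't pin G yet; pick G=5 and continue, so G=5.
Step 2. [col 1: B + G ≡ U (mod 10)] no forcing yet in column 1 (carry-in 0); B=6 is free and consistent — try it ⇒ B=6.
Step 3. [col 1: B + G ≡ U (mod 10)] column 1: given B=6, G=5, carry-in 0, and digits 5,6 already taken and all letters distinct, B+G≡U (mod 10) forces U=1, so U=1.
Step 4. [col 2: C + K ≡ G (mod 10)] several values work for C in column 2 (C + K ≡ G (mod 10), carry-in 1); try C=0, so C=0.
Step 5. [col 2: C + K ≡ G (mod 10)] column 2 reads C+K+carry(1)=G with C=0, G=5; with digits 0,1,5,6 already taken and all letters distinct, the only value for K is 4 ⇒ K=4.
Step 6. [col 3: E + R ≡ Y (mod 10)] Y=2 is one option consistent with column 3 (E + R ≡ Y (mod 10), carry-in 0) — take it. So Y=2.
Step 7. [col 3: E + R ≡ Y (mod 10)] several values work for R in column 3 (E + R ≡ Y (mod 10), carry-in 0); try R=9. So R=9.
Step 8. [col 3: E + R ≡ Y (mod 10)] from column 3 (R=9, Y=2, carry-in 0, digits 0,1,2,4,5,6,9 already taken and all letters distinct): E must equal 3 ⇒ E=3.
Step 9. [col 4: O + G ≡ E (mod 10)] column 4: given G=5, E=3, carry-in 1, and digits 0,1,2,3,4,5,6,9 already taken and all letters distinct, O+G≡E (mod 10) forces O=7. So O=7.

Answer: B=6, C=0, E=3, G=5, K=4, O=7, R=9, U=1, Y=2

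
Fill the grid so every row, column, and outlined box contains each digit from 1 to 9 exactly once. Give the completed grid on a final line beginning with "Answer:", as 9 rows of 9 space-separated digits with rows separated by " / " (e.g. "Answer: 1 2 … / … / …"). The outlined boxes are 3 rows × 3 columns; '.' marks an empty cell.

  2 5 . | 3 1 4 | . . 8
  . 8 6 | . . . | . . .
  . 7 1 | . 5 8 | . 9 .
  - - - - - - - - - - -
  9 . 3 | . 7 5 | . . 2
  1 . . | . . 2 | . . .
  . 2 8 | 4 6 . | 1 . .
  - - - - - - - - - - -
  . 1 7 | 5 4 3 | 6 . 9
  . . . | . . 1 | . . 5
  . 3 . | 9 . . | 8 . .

Step 1. [r4c7∈{4}] only 4 remains possible at r4c7. So r4c7=4.
Step 2. [r1c7∈{7}] r1c7's peers cover all but 7 ⇒ r1c7=7.
Step 3. [r9c5∈{2}] r9c5 is down to just 2. So r9c5=2.
Step 4. [r5c5∈{3,8,9}] col 5 places 3 nowhere but r5c5 ⇒ r5c5=3.
Step 5. [r8c3∈{2,4,9}] across col 3, 2 lands solely at r8c3, so r8c3=2.
Step 6. [r5c4∈{8}] r5c4's peers cover all but 8 ⇒ r5c4=8.
Step 7. [r1c8∈{6}] r1c8 is down to just 6, so r1c8=6.
Step 8. [r9c6∈{6,7}] col 6 places 6 nowhere but r9c6. So r9c6=6.
Step 9. [r6c1∈{5,7}] in col 1, 7 fits only at r6c1, so r6c1=7.
Step 10. [r5c3∈{4,5}] 5 has one home in box 4: r5c3, so r5c3=5.
Step 11. [r9c3∈{4}] only 4 remains possible at r9c3. So r9c3=4.
Step 12. [r6c9∈{3}] r6c9 has the single candidate 3, so r6c9=3.
Step 13. [r2c7∈{2,3,5}] across col 7, 5 lands solely at r2c7 ⇒ r2c7=5.
Step 14. [r8c8∈{3,4,7}] 4 has one home in row 8: r8c8. So r8c8=4.
Step 15. [r2c8∈{1,2,3}] in col 8, 3 fits only at r2c8 ⇒ r2c8=3.
Step 16. [r5c9∈{6,7}] r5c9 is the only open cell in col 9 admitting 6. So r5c9=6.
Step 17. [r8c1∈{6,8}] 6 has one home in col 1: r8c1, so r8c1=6.
Step 18. [r2c9∈{1,4}] r2c9 is the only open cell in row 2 admitting 1 ⇒ r2c9=1.
Step 19. [r2c4∈{2,7}] in row 2, 2 fits only at r2c4. So r2c4=2.
Step 20. [r6c6∈{9}] nothing but 9 survives at r6c6, so r6c6=9.
Step 21. [r3c9∈{4}] r3c9 is down to just 4, so r3c9=4.
Step 22. [r9c9∈{7}] r9c9 has the single candidate 7 ⇒ r9c9=7.
Step 23. [r1c3∈{9}] r1c3's peers cover all but 9 ⇒ r1c3=9.
Step 24. [r8c2∈{9}] r8c2 is down to just 9. So r8c2=9.
Step 25. [r8c7∈{3}] only 3 remains possible at r8c7. So r8c7=3.
Step 26. [r3c4∈{6}] r3c4's peers cover all but 6 ⇒ r3c4=6.
Step 27. [r9c8∈{1}] r9c8 has the single candidate 1, so r9c8=1.
Step 28. [r3c7∈{2}] r3c7 has the single candidate 2, so r3c7=2.
Step 29. [r6c8∈{5}] r6c8's peers cover all but 5, so r6c8=5.
Step 30. [r4c4∈{1}] r4c4's peers cover all but 1. So r4c4=1.
Step 31. [r5c8∈{7}] r5c8's peers cover all but 7, so r5c8=7.
Step 32. [r4c8∈{8}] nothing but 8 survives at r4c8, so r4c8=8.
Step 33. [r3c1∈{3}] r3c1 is down to just 3. So r3c1=3.
Step 34. [r2c5∈{9}] r2c5 is down to just 9. So r2c5=9.
Step 35. [r9c1∈{5}] r9c1's peers cover all but 5 ⇒ r9c1=5.
Step 36. [r2c6∈{7}] r2c6 is down to just 7 ⇒ r2c6=7.
Step 37. [r2c1∈{4}] r2c1 has the single candidate 4, so r2c1=4.
Step 38. [r7c1∈{8}] r7c1 is down to just 8, so r7c1=8.
Step 39. [r7c8∈{2}] nothing but 2 survives at r7c8 ⇒ r7c8=2.
Step 40. [r8c5∈{8}] only 8 remains possible at r8c5, so r8c5=8.
Step 41. [r5c2∈{4}] nothing but 4 survives at r5c2 ⇒ r5c2=4.
Step 42. [r8c4∈{7}] only 7 remains possible at r8c4 ⇒ r8c4=7.
Step 43. [r5c7∈{9}] r5c7 has the single candidate 9 ⇒ r5c7=9.
Step 44. [r4c2∈{6}] r4c2 is down to just 6. So r4c2=6.

Answer: 2 5 9 3 1 4 7 6 8 / 4 8 6 2 9 7 5 3 1 / 3 7 1 6 5 8 2 9 4 / 9 6 3 1 7 5 4 8 2 / 1 4 5 8 3 2 9 7 6 / 7 2 8 4 6 9 1 5 3 / 8 1 7 5 4 3 6 2 9 / 6 9 2 7 8 1 3 4 5 / 5 3 4 9 2 6 8 1 7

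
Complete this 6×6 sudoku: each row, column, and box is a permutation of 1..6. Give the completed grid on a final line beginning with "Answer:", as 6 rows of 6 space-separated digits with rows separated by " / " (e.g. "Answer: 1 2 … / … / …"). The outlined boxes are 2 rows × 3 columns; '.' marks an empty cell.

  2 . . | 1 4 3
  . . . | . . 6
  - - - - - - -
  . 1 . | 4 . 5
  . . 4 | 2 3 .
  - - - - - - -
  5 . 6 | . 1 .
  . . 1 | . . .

Step 1. [r2c4∈{5}] nothing but 5 survives at r2c4, so r2c4=5.
Step 2. [r2c3∈{3}] r2c3 is down to just 3. So r2c3=3.
Step 3. [r2c2∈{4}] r2c2 is down to just 4 ⇒ r2c2=4.
Step 4. [r3c1∈{3,6}] across row 3, 3 lands solely at r3c1, so r3c1=3.
Step 5. [r4c2∈{5,6}] r4c2 is the only open cell in row 4 admitting 5, so r4c2=5.
Step 6. [r5c4∈{3}] nothing but 3 survives at r5c4. So r5c4=3.
Step 7. [r5c2∈{2}] r5c2 has the single candidate 2, so r5c2=2.
Step 8. [r6c6∈{2,4}] 2 has one home in col 6: r6c6 ⇒ r6c6=2.
Step 9. [r6c5∈{5,6}] 5 has one home in row 6: r6c5, so r6c5=5.
Step 10. [r3c5∈{6}] r3c5 is down to just 6, so r3c5=6.
Step 11. [r1c2∈{6}] r1c2 has the single candidate 6, so r1c2=6.
Step 12. [r5c6∈{4}] r5c6 is down to just 4 ⇒ r5c6=4.
Step 13. [r3c3∈{2}] only 2 remains possible at r3c3, so r3c3=2.
Step 14. [r6c4∈{6}] only 6 remains possible at r6c4, so r6c4=6.
Step 15. [r4c1∈{6}] r4c1 has the single candidate 6, so r4c1=6.
Step 16. [r4c6∈{1}] r4c6's peers cover all but 1 ⇒ r4c6=1.
Step 17. [r2c5∈{2}] r2c5 has the single candidate 2 ⇒ r2c5=2.
Step 18. [r6c2∈{3}] only 3 remains possible at r6c2, so r6c2=3.
Step 19. [r6c1∈{4}] nothing but 4 survives at r6c1 ⇒ r6c1=4.
Step 20. [r1c3∈{5}] only 5 remains possible at r1c3 ⇒ r1c3=5.
Step 21. [r2c1∈{1}] only 1 remains possible at r2c1, so r2c1=1.

Answer: 2 6 5 1 4 3 / 1 4 3 5 2 6 / 3 1 2 4 6 5 / 6 5 4 2 3 1 / 5 2 6 3 1 4 / 4 3 1 6 5 2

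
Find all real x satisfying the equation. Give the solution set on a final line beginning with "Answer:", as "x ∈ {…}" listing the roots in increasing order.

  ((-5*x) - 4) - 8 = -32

Step 1. [((-5*x) - 4) - 8 = -32] the outer -8 inverts by adding 8 ⇒ sub: (-5*x) - 4 = -24.
Step 2. [(-5*x) - 4 = -24] the outer -4 inverts by adding 4, so sub: -5*x = -20.
Step 3. [-5*x = -20] LHS = -5·(…); ÷-5 both sides ⇒ div: x = 4.

Answer: x ∈ {4}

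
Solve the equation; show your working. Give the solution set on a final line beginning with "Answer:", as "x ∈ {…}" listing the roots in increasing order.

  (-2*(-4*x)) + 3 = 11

Step 1. [(-2*(-4*x)) + 3 = 11] peel the +3: subtract 3 from each side, so sub: -2*(-4*x) = 8.
Step 2. [-2*(-4*x) = 8] -2·(inner) — divide through by -2, so div: -4*x = -4.
Step 3. [-4*x = -4] LHS = -4·(…); ÷-4 both sides. So div: x = 1.

Answer: x ∈ {1}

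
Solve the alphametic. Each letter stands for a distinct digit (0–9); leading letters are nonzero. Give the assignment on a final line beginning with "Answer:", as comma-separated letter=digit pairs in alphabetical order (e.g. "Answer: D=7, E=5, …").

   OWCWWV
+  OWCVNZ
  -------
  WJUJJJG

Step 1. [col 1: V + Z ≡ G (mod 10)] column 1 (V + Z ≡ G (mod 10), carry-in 0) doesn't pin V yet; pick V=7 and continue. So V=7.
Step 2. [W] adding two 6-digit numbers gives at most 6+1 digits, and here it does — W is that final carry and must be 1, so W=1.
Step 3. [col 1: V + Z ≡ G (mod 10)] Z=3 is one option consistent with column 1 (V + Z ≡ G (mod 10), carry-in 0) — take it. So Z=3.
Step 4. [col 1: V + Z ≡ G (mod 10)] in column 1 we have V+Z≡G with carry-in 0; given V=7, Z=3 and digits 1,3,7 already taken and all letters distinct, that pins G to 0. So G=0.
Step 5. [col 2: W + N ≡ J (mod 10)] N=6 is one option consistent with column 2 (W + N ≡ J (mod 10), carry-in 1) — take it ⇒ N=6.
Step 6. [col 2: W + N ≡ J (mod 10)] in column 2 we have W+N≡J with carry-in 1; given W=1, N=6 and digits 0,1,3,6,7 already taken and all letters distinct, that pins J to 8. So J=8.
Step 7. [col 4: C + C ≡ J (mod 10)] no forcing yet in column 4 (carry-in 0); C=4 is free and consistent — try it ⇒ C=4.
Step 8. [col 5: W + W ≡ U (mod 10)] column 5: given W=1, carry-in 0, and digits 0,1,3,4,6,7,8 already taken and all letters distinct, W+W≡U (mod 10) forces U=2, so U=2.
Step 9. [col 6: O + O ≡ J (mod 10)] in column 6 we have O+O≡J with carry-in 0; given J=8 and digits 0,1,2,3,4,6,7,8 already taken and all letters distinct, that pins O to 9 ⇒ O=9.

Answer: C=4, G=0, J=8, N=6, O=9, U=2, V=7, W=1, Z=3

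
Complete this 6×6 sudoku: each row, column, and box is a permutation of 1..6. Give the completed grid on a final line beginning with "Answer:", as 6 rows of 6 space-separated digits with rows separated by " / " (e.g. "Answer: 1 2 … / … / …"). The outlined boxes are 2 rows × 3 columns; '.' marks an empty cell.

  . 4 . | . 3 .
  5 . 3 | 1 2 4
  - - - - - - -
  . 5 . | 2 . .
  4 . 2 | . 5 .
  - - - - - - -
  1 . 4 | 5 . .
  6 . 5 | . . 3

Step 1. [r4c2∈{1,3,6}] across col 2, 1 lands solely at r4c2 ⇒ r4c2=1.
Step 2. [r4c6∈{6}] r4c6's peers cover all but 6 ⇒ r4c6=6.
Step 3. [r6c5∈{1,4}] 1 has one home in row 6: r6c5. So r6c5=1.
Step 4. [r5c2∈{2,3}] row 5 places 3 nowhere but r5c2, so r5c2=3.
Step 5. [r1c4∈{6}] only 6 remains possible at r1c4. So r1c4=6.
Step 6. [r1c3∈{1}] only 1 remains possible at r1c3 ⇒ r1c3=1.
Step 7. [r1c6∈{5}] r1c6 has the single candidate 5. So r1c6=5.
Step 8. [r5c5∈{6}] r5c5's peers cover all but 6, so r5c5=6.
Step 9. [r3c3∈{6}] only 6 remains possible at r3c3 ⇒ r3c3=6.
Step 10. [r6c2∈{2}] r6c2 is down to just 2, so r6c2=2.
Step 11. [r5c6∈{2}] only 2 remains possible at r5c6, so r5c6=2.
Step 12. [r3c5∈{4}] only 4 remains possible at r3c5. So r3c5=4.
Step 13. [r2c2∈{6}] r2c2 is down to just 6, so r2c2=6.
Step 14. [r3c1∈{3}] r3c1's peers cover all but 3. So r3c1=3.
Step 15. [r1c1∈{2}] r1c1 is down to just 2. So r1c1=2.
Step 16. [r4c4∈{3}] r4c4's peers cover all but 3 ⇒ r4c4=3.
Step 17. [r6c4∈{4}] r6c4's peers cover all but 4 ⇒ r6c4=4.
Step 18. [r3c6∈{1}] r3c6's peers cover all but 1. So r3c6=1.

Answer: 2 4 1 6 3 5 / 5 6 3 1 2 4 / 3 5 6 2 4 1 / 4 1 2 3 5 6 / 1 3 4 5 6 2 / 6 2 5 4 1 3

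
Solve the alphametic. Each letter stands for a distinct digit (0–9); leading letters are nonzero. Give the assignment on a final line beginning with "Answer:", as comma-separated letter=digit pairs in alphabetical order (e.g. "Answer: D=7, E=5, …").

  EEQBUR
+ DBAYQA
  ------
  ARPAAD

Step 1. [col 1: R + A ≡ D (mod 10)] D=3 is one option consistent with column 1 (R + A ≡ D (mod 10), carry-in 0) — take it ⇒ D=3.
Step 2. [col 1: R + A ≡ D (mod 10)] no forcing yet in column 1 (carry-in 0); A=4 is free and consistent — try it ⇒ A=4.
Step 3. [col 1: R + A ≡ D (mod 10)] column 1 reads R+A+carry(0)=D with A=4, D=3; with digits 3,4 already taken and all letters distinct, the only value for R is 9. So R=9.
Step 4. [col 2: U + Q ≡ A (mod 10)] column 2 (U + Q ≡ A (mod 10), carry-in 1) doesn't pin U yet; pick U=8 and continue. So U=8.
Step 5. [col 2: U + Q ≡ A (mod 10)] in column 2 we have U+Q≡A with carry-in 1; given U=8, A=4 and digits 3,4,8,9 already taken and all letters distinct, that pins Q to 5 ⇒ Q=5.
Step 6. [col 3: B + Y ≡ A (mod 10)] column 3 (B + Y ≡ A (mod 10), carry-in 1) doesn't pin Y yet; pick Y=6 and continue ⇒ Y=6.
Step 7. [col 3: B + Y ≡ A (mod 10)] in column 3 we have B+Y≡A with carry-in 1; given Y=6, A=4 and digits 3,4,5,6,8,9 already taken and all letters distinct, that pins B to 7. So B=7.
Step 8. [col 4: Q + A ≡ P (mod 10)] from column 4 (Q=5, A=4, carry-in 1, digits 3,4,5,6,7,8,9 already taken and all letters distinct): P must equal 0 ⇒ P=0.
Step 9. [col 5: E + B ≡ R (mod 10)] in column 5 we have E+B≡R with carry-in 1; given B=7, R=9 and digits 0,3,4,5,6,7,8,9 already taken and all letters distinct, that pins E to 1. So E=1.

Answer: A=4, B=7, D=3, E=1, P=0, Q=5, R=9, U=8, Y=6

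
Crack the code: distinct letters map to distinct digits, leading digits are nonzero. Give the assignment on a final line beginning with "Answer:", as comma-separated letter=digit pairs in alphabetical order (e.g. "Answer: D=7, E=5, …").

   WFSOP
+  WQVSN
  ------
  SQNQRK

Step 1. [col 1: P + N ≡ K (mod 10)] no forcing yet in column 1 (carry-in 0); P=2 is free and consistent — try it. So P=2.
Step 2. [col 1: P + N ≡ K (mod 10)] no forcing yet in column 1 (carry-in 0); K=6 is free and consistent — try it. So K=6.
Step 3. [col 1: P + N ≡ K (mod 10)] column 1 reads P+N+carry(0)=K with P=2, K=6; with digits 2,6 already taken and all letters distinct, the only value for N is 4. So N=4.
Step 4. [col 2: O + S ≡ R (mod 10)] no forcing yet in column 2 (carry-in 0); O=7 is free and consistent — try it. So O=7.
Step 5. [col 2: O + S ≡ R (mod 10)] several values work for R in column 2 (O + S ≡ R (mod 10), carry-in 0); try R=8 ⇒ R=8.
Step 6. [col 2: O + S ≡ R (mod 10)] column 2: given O=7, R=8, carry-in 0, and digits 2,4,6,7,8 already taken and all letters distinct, O+S≡R (mod 10) forces S=1, so S=1.
Step 7. [col 3: S + V ≡ Q (mod 10)] in column 3 we have S+V≡Q with carry-in 0; given S=1 and digits 1,2,4,6,7,8 already taken and all letters distinct, that pins V to 9, so V=9.
Step 8. [col 3: S + V ≡ Q (mod 10)] in column 3 we have S+V≡Q with carry-in 0; given S=1, V=9 and digits 1,2,4,6,7,8,9 already taken and all letters distinct, that pins Q to 0 ⇒ Q=0.
Step 9. [col 4: F + Q ≡ N (mod 10)] in column 4 we have F+Q≡N with carry-in 1; given Q=0, N=4 and digits 0,1,2,4,6,7,8,9 already taken and all letters distinct, that pins F to 3. So F=3.
Step 10. [col 5: W + W ≡ Q (mod 10)] in column 5 we have W+W≡Q with carry-in 0; given Q=0 and digits 0,1,2,3,4,6,7,8,9 already taken and all letters distinct, that pins W to 5. So W=5.

Answer: F=3, K=6, N=4, O=7, P=2, Q=0, R=8, S=1, V=9, W=5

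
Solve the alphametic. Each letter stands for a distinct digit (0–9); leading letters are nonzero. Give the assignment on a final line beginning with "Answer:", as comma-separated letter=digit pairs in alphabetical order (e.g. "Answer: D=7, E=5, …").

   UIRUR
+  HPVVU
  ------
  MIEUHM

Step 1. [col 1: R + U ≡ M (mod 10)] no forcing yet in column 1 (carry-in 0); U=3 is free and consistent — try it ⇒ U=3.
Step 2. [col 1: R + U ≡ M (mod 10)] column 1 (R + U ≡ M (mod 10), carry-in 0) doesn't pin R yet; pick R=8 and continue ⇒ R=8.
Step 3. [col 1: R + U ≡ M (mod 10)] column 1 reads R+U+carry(0)=M with R=8, U=3; with digits 3,8 already taken and all letters distinct, the only value for M is 1 ⇒ M=1.
Step 4. [col 2: U + V ≡ H (mod 10)] no forcing yet in column 2 (carry-in 1); H=9 is free and consistent — try it, so H=9.
Step 5. [col 2: U + V ≡ H (mod 10)] from column 2 (U=3, H=9, carry-in 1, digits 1,3,8,9 already taken and all letters distinct): V must equal 5. So V=5.
Step 6. [col 4: I + P ≡ E (mod 10)] no forcing yet in column 4 (carry-in 1); P=4 is free and consistent — try it ⇒ P=4.
Step 7. [col 4: I + P ≡ E (mod 10)] I=2 is one option consistent with column 4 (I + P ≡ E (mod 10), carry-in 1) — take it, so I=2.
Step 8. [col 4: I + P ≡ E (mod 10)] column 4 reads I+P+carry(1)=E with I=2, P=4; with digits 1,2,3,4,5,8,9 already taken and all letters distinct, the only value for E is 7, so E=7.

Answer: E=7, H=9, I=2, M=1, P=4, R=8, U=3, V=5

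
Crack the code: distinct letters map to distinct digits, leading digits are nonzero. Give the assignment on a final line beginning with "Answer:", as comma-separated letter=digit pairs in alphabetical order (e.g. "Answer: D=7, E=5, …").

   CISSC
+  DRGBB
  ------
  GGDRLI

Step 1. [col 1: C + B ≡ I (mod 10)] no forcing yet in column 1 (carry-in 0); C=7 is free and consistent — try it, so C=7.
Step 2. [col 1: C + B ≡ I (mod 10)] several values work for B in column 1 (C + B ≡ I (mod 10), carry-in 0); try B=6. So B=6.
Step 3. [col 1: C + B ≡ I (mod 10)] in column 1 we have C+B≡I with carry-in 0; given C=7, B=6 and digits 6,7 already taken and all letters distinct, that pins I to 3, so I=3.
Step 4. [col 2: S + B ≡ L (mod 10)] column 2 (S + B ≡ L (mod 10), carry-in 1) doesn't pin L yet; pick L=5 and continue, so L=5.
Step 5. [col 2: S + B ≡ L (mod 10)] from column 2 (B=6, L=5, carry-in 1, digits 3,5,6,7 already taken and all letters distinct): S must equal 8, so S=8.
Step 6. [col 3: S + G ≡ R (mod 10)] column 3 (S + G ≡ R (mod 10), carry-in 1) doesn't pin R yet; pick R=0 and continue, so R=0.
Step 7. [col 3: S + G ≡ R (mod 10)] column 3 reads S+G+carry(1)=R with S=8, R=0; with digits 0,3,5,6,7,8 already taken and all letters distinct, the only value for G is 1 ⇒ G=1.
Step 8. [col 4: I + R ≡ D (mod 10)] in column 4 we have I+R≡D with carry-in 1; given I=3, R=0 and digits 0,1,3,5,6,7,8 already taken and all letters distinct, that pins D to 4 ⇒ D=4.

Answer: B=6, C=7, D=4, G=1, I=3, L=5, R=0, S=8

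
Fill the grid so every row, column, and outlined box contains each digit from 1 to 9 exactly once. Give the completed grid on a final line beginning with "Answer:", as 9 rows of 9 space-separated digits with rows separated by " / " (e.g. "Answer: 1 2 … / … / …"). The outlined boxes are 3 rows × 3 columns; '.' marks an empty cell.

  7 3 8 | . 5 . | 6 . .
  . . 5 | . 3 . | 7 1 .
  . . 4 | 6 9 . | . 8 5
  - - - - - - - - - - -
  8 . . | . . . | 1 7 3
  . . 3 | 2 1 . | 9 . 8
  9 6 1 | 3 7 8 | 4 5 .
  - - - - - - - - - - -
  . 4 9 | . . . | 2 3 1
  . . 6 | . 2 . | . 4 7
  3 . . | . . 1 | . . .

Step 1. [r7c1∈{5}] r7c1 is down to just 5, so r7c1=5.
Step 2. [r1c8∈{2,9}] in col 8, 2 fits only at r1c8. So r1c8=2.
Step 3. [r1c6∈{4}] r1c6 is down to just 4. So r1c6=4.
Step 4. [r9c8∈{6,9}] col 8 places 9 nowhere but r9c8 ⇒ r9c8=9.
Step 5. [r9c3∈{2,7}] r9c3 is the only open cell in col 3 admitting 7 ⇒ r9c3=7.
Step 6. [r9c2∈{2,8}] across row 9, 2 lands solely at r9c2, so r9c2=2.
Step 7. [r2c4∈{8}] r2c4 has the single candidate 8. So r2c4=8.
Step 8. [r4c2∈{5}] r4c2's peers cover all but 5, so r4c2=5.
Step 9. [r8c2∈{1,8}] col 2 places 8 nowhere but r8c2 ⇒ r8c2=8.
Step 10. [r8c7∈{5}] r8c7 is down to just 5. So r8c7=5.
Step 11. [r2c6∈{2}] r2c6's peers cover all but 2. So r2c6=2.
Step 12. [r8c4∈{9}] r8c4 has the single candidate 9, so r8c4=9.
Step 13. [r4c4∈{4}] r4c4 has the single candidate 4. So r4c4=4.
Step 14. [r4c5∈{6}] nothing but 6 survives at r4c5, so r4c5=6.
Step 15. [r3c1∈{1,2}] r3c1 is the only open cell in row 3 admitting 2, so r3c1=2.
Step 16. [r9c7∈{8}] r9c7 has the single candidate 8, so r9c7=8.
Step 17. [r7c4∈{7}] r7c4's peers cover all but 7 ⇒ r7c4=7.
Step 18. [r2c9∈{4,9}] in row 2, 4 fits only at r2c9, so r2c9=4.
Step 19. [r3c2∈{1}] nothing but 1 survives at r3c2. So r3c2=1.
Step 20. [r2c2∈{9}] r2c2 has the single candidate 9 ⇒ r2c2=9.
Step 21. [r1c9∈{9}] nothing but 9 survives at r1c9. So r1c9=9.
Step 22. [r2c1∈{6}] nothing but 6 survives at r2c1, so r2c1=6.
Step 23. [r8c1∈{1}] nothing but 1 survives at r8c1, so r8c1=1.
Step 24. [r7c6∈{6}] r7c6 has the single candidate 6, so r7c6=6.
Step 25. [r5c2∈{7}] r5c2 is down to just 7 ⇒ r5c2=7.
Step 26. [r9c5∈{4}] only 4 remains possible at r9c5, so r9c5=4.
Step 27. [r8c6∈{3}] nothing but 3 survives at r8c6. So r8c6=3.
Step 28. [r3c6∈{7}] r3c6's peers cover all but 7 ⇒ r3c6=7.
Step 29. [r4c3∈{2}] r4c3 has the single candidate 2. So r4c3=2.
Step 30. [r5c6∈{5}] nothing but 5 survives at r5c6 ⇒ r5c6=5.
Step 31. [r5c1∈{4}] nothing but 4 survives at r5c1, so r5c1=4.
Step 32. [r5c8∈{6}] r5c8's peers cover all but 6 ⇒ r5c8=6.
Step 33. [r1c4∈{1}] only 1 remains possible at r1c4. So r1c4=1.
Step 34. [r4c6∈{9}] only 9 remains possible at r4c6, so r4c6=9.
Step 35. [r9c9∈{6}] nothing but 6 survives at r9c9. So r9c9=6.
Step 36. [r7c5∈{8}] r7c5 is down to just 8. So r7c5=8.
Step 37. [r3c7∈{3}] r3c7 is down to just 3 ⇒ r3c7=3.
Step 38. [r9c4∈{5}] r9c4 is down to just 5 ⇒ r9c4=5.
Step 39. [r6c9∈{2}] r6c9 has the single candidate 2 ⇒ r6c9=2.

Answer: 7 3 8 1 5 4 6 2 9 / 6 9 5 8 3 2 7 1 4 / 2 1 4 6 9 7 3 8 5 / 8 5 2 4 6 9 1 7 3 / 4 7 3 2 1 5 9 6 8 / 9 6 1 3 7 8 4 5 2 / 5 4 9 7 8 6 2 3 1 / 1 8 6 9 2 3 5 4 7 / 3 2 7 5 4 1 8 9 6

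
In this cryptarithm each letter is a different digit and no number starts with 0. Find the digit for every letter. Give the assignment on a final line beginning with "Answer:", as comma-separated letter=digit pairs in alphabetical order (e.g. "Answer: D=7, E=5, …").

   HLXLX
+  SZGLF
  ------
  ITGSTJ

Step 1. [I] I is the leading digit of a 6-digit sum of two 5-digit numbers; the final carry is exactly 1, so I=1.
Step 2. [col 1: X + F ≡ J (mod 10)] several values work for X in column 1 (X + F ≡ J (mod 10), carry-in 0); try X=4 ⇒ X=4.
Step 3. [col 1: X + F ≡ J (mod 10)] several values work for J in column 1 (X + F ≡ J (mod 10), carry-in 0); try J=0 ⇒ J=0.
Step 4. [col 1: X + F ≡ J (mod 10)] in column 1 we have X+F≡J with carry-in 0; given X=4, J=0 and digits 0,1,4 already taken and all letters distinct, that pins F to 6 ⇒ F=6.
Step 5. [col 2: L + L ≡ T (mod 10)] L=3 is one option consistent with column 2 (L + L ≡ T (mod 10), carry-in 1) — take it. So L=3.
Step 6. [col 2: L + L ≡ T (mod 10)] from column 2 (L=3, carry-in 1, digits 0,1,3,4,6 already taken and all letters distinct): T must equal 7. So T=7.
Step 7. [col 3: X + G ≡ S (mod 10)] several values work for G in column 3 (X + G ≡ S (mod 10), carry-in 0); try G=5. So G=5.
Step 8. [col 3: X + G ≡ S (mod 10)] column 3: given X=4, G=5, carry-in 0, and digits 0,1,3,4,5,6,7 already taken and all letters distinct, X+G≡S (mod 10) forces S=9 ⇒ S=9.
Step 9. [col 4: L + Z ≡ G (mod 10)] from column 4 (L=3, G=5, carry-in 0, digits 0,1,3,4,5,6,7,9 already taken and all letters distinct): Z must equal 2. So Z=2.
Step 10. [col 5: H + S ≡ T (mod 10)] column 5: given S=9, T=7, carry-in 0, and digits 0,1,2,3,4,5,6,7,9 already taken and all letters distinct, H+S≡T (mod 10) forces H=8 ⇒ H=8.

Answer: F=6, G=5, H=8, I=1, J=0, L=3, S=9, T=7, X=4, Z=2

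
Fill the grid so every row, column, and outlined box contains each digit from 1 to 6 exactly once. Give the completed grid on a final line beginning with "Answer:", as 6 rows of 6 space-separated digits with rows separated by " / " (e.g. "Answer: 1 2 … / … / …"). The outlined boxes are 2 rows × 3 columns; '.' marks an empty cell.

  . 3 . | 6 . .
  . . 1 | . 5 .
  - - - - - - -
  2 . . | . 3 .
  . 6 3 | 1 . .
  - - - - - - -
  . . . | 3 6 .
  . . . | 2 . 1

Step 1. [r6c5∈{4}] r6c5 is down to just 4, so r6c5=4.
Step 2. [r6c2∈{5}] only 5 remains possible at r6c2. So r6c2=5.
Step 3. [r2c4∈{4}] only 4 remains possible at r2c4. So r2c4=4.
Step 4. [r1c6∈{2}] only 2 remains possible at r1c6, so r1c6=2.
Step 5. [r3c4∈{5}] nothing but 5 survives at r3c4, so r3c4=5.
Step 6. [r3c3∈{4}] nothing but 4 survives at r3c3 ⇒ r3c3=4.
Step 7. [r5c2∈{1,2,4}] in col 2, 4 fits only at r5c2, so r5c2=4.
Step 8. [r1c3∈{5}] r1c3's peers cover all but 5 ⇒ r1c3=5.
Step 9. [r6c3∈{6}] r6c3's peers cover all but 6, so r6c3=6.
Step 10. [r2c1∈{6}] r2c1 is down to just 6 ⇒ r2c1=6.
Step 11. [r1c5∈{1}] r1c5 is down to just 1. So r1c5=1.
Step 12. [r1c1∈{4}] nothing but 4 survives at r1c1, so r1c1=4.
Step 13. [r4c5∈{2}] only 2 remains possible at r4c5. So r4c5=2.
Step 14. [r2c6∈{3}] r2c6 has the single candidate 3. So r2c6=3.
Step 15. [r3c2∈{1}] only 1 remains possible at r3c2. So r3c2=1.
Step 16. [r5c6∈{5}] r5c6 has the single candidate 5, so r5c6=5.
Step 17. [r4c6∈{4}] r4c6 has the single candidate 4. So r4c6=4.
Step 18. [r4c1∈{5}] only 5 remains possible at r4c1. So r4c1=5.
Step 19. [r5c1∈{1}] nothing but 1 survives at r5c1 ⇒ r5c1=1.
Step 20. [r5c3∈{2}] only 2 remains possible at r5c3, so r5c3=2.
Step 21. [r3c6∈{6}] nothing but 6 survives at r3c6. So r3c6=6.
Step 22. [r2c2∈{2}] r2c2's peers cover all but 2, so r2c2=2.
Step 23. [r6c1∈{3}] r6c1 has the single candidate 3. So r6c1=3.

Answer: 4 3 5 6 1 2 / 6 2 1 4 5 3 / 2 1 4 5 3 6 / 5 6 3 1 2 4 / 1 4 2 3 6 5 / 3 5 6 2 4 1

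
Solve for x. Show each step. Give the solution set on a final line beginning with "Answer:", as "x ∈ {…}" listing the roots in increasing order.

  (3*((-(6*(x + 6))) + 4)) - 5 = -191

Step 1. [(3*((-(6*(x + 6))) + 4)) - 5 = -191] -5 is outermost — add 5 both sides ⇒ sub: 3*((-(6*(x + 6))) + 4) = -186.
Step 2. [3*((-(6*(x + 6))) + 4) = -186] 3 out front; divide by 3, so div: (-(6*(x + 6))) + 4 = -62.
Step 3. [(-(6*(x + 6))) + 4 = -62] peel the +4: subtract 4 from each side. So sub: -(6*(x + 6)) = -66.
Step 4. [-(6*(x + 6)) = -66] flip signs both sides, so neg: 6*(x + 6) = 66.
Step 5. [6*(x + 6) = 66] divide by the outer 6 ⇒ div: x + 6 = 11.
Step 6. [x + 6 = 11] subtract 6: x sits inside (… + 6). So sub: x = 5.

Answer: x ∈ {5}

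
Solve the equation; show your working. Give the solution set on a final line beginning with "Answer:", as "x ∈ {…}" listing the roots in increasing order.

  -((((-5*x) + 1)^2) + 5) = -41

Step 1. [-((((-5*x) + 1)^2) + 5) = -41] flip signs both sides ⇒ neg: (((-5*x) + 1)^2) + 5 = 41.
Step 2. [(((-5*x) + 1)^2) + 5 = 41] +5 is outermost — subtract 5 both sides, so sub: ((-5*x) + 1)^2 = 36.
Step 3. [((-5*x) + 1)^2 = 36] √ both sides: 36 ≥ 0 gives two branches ⇒ sqrt: (-5*x) + 1 = 6 or -6.
Step 4. [(-5*x) + 1 = 6 or -6] 1 comes off first (subtract 1). So sub: -5*x = 5 or -7.
Step 5. [-5*x = 5 or -7] leading coefficient -5: divide by -5 ⇒ div: x = -1 or 7/5.

Answer: x ∈ {-1, 7/5}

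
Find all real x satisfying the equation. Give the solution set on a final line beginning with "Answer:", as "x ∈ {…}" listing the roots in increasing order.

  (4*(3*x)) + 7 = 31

Step 1. [(4*(3*x)) + 7 = 31] subtract 7: x sits inside (… + 7), so sub: 4*(3*x) = 24.
Step 2. [4*(3*x) = 24] leading coefficient 4: divide by 4. So div: 3*x = 6.
Step 3. [3*x = 6] 3 out front; divide by 3, so div: x = 2.

Answer: x ∈ {2}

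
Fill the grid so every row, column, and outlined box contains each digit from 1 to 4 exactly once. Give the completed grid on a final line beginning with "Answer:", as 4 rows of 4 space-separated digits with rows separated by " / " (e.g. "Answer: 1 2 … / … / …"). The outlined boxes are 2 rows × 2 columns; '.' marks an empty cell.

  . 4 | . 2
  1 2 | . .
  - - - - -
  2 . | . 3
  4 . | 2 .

Step 1. [r2c3∈{3,4}] r2c3 is the only open cell in row 2 admitting 3 ⇒ r2c3=3.
Step 2. [r3c2∈{1}] nothing but 1 survives at r3c2. So r3c2=1.
Step 3. [r3c3∈{4}] r3c3 has the single candidate 4. So r3c3=4.
Step 4. [r4c4∈{1}] nothing but 1 survives at r4c4. So r4c4=1.
Step 5. [r4c2∈{3}] r4c2 is down to just 3. So r4c2=3.
Step 6. [r1c3∈{1}] r1c3 has the single candidate 1. So r1c3=1.
Step 7. [r2c4∈{4}] nothing but 4 survives at r2c4 ⇒ r2c4=4.
Step 8. [r1c1∈{3}] only 3 remains possible at r1c1 ⇒ r1c1=3.

Answer: 3 4 1 2 / 1 2 3 4 / 2 1 4 3 / 4 3 2 1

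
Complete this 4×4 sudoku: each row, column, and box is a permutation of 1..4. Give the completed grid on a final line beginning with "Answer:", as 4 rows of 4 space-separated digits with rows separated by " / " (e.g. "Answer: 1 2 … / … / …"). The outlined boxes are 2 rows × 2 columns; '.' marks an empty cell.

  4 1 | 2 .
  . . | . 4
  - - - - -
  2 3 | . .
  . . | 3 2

Step 1. [r3c4∈{1}] nothing but 1 survives at r3c4, so r3c4=1.
Step 2. [r2c3∈{1}] only 1 remains possible at r2c3 ⇒ r2c3=1.
Step 3. [r1c4∈{3}] r1c4 is down to just 3 ⇒ r1c4=3.
Step 4. [r3c3∈{4}] only 4 remains possible at r3c3, so r3c3=4.
Step 5. [r2c2∈{2}] only 2 remains possible at r2c2. So r2c2=2.
Step 6. [r4c1∈{1}] nothing but 1 survives at r4c1. So r4c1=1.
Step 7. [r2c1∈{3}] nothing but 3 survives at r2c1. So r2c1=3.
Step 8. [r4c2∈{4}] r4c2 has the single candidate 4 ⇒ r4c2=4.

Answer: 4 1 2 3 / 3 2 1 4 / 2 3 4 1 / 1 4 3 2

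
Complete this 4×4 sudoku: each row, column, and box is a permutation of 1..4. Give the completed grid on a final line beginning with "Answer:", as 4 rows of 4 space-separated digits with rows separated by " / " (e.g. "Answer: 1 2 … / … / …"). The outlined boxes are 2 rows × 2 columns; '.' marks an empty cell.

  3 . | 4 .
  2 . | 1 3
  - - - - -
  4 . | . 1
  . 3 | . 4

Step 1. [r3c2∈{2}] nothing but 2 survives at r3c2 ⇒ r3c2=2.
Step 2. [r1c4∈{2}] r1c4 is down to just 2 ⇒ r1c4=2.
Step 3. [r4c1∈{1}] r4c1 is down to just 1. So r4c1=1.
Step 4. [r3c3∈{3}] only 3 remains possible at r3c3, so r3c3=3.
Step 5. [r2c2∈{4}] only 4 remains possible at r2c2, so r2c2=4.
Step 6. [r1c2∈{1}] r1c2's peers cover all but 1 ⇒ r1c2=1.
Step 7. [r4c3∈{2}] nothing but 2 survives at r4c3, so r4c3=2.

Answer: 3 1 4 2 / 2 4 1 3 / 4 2 3 1 / 1 3 2 4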